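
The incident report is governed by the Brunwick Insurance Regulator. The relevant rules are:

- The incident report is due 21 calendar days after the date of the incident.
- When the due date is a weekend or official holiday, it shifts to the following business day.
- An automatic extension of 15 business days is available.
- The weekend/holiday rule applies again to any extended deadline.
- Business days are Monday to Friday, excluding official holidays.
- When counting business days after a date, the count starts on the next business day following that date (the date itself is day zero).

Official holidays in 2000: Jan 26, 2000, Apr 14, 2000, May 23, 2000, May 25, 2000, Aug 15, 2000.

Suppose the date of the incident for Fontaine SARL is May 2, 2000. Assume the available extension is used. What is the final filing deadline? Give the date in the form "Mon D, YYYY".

Trigger date May 2, 2000 + 21 calendar days = May 23, 2000.
May 23, 2000 is a listed holiday; the next business day is May 24, 2000 (Wednesday).
The 15-business-day extension runs from May 24, 2000 to Jun 15, 2000.
Jun 15, 2000 falls on a Thursday, which is a business day, so no adjustment is needed.
Deadline: Jun 15, 2000.

Jun 15, 2000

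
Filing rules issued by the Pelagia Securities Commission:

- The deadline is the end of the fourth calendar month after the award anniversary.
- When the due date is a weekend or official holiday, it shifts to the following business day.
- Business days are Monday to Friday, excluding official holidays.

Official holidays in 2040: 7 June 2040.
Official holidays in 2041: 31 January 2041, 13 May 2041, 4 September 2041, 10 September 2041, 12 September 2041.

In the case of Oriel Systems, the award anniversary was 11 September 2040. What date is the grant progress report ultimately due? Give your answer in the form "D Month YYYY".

1 February 2041

4 months after 11 September 2040 is January 2041; that month ends on 31 January 2041.
31 January 2041 falls on a listed holiday. Rolling to the next business day gives 1 February 2041, a Friday.
Final deadline: 1 February 2041.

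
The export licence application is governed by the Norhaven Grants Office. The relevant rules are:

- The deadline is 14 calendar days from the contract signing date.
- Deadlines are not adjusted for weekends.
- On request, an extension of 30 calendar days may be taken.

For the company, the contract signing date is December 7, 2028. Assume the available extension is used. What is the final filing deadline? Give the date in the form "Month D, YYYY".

January 20, 2029

From December 7, 2028, 14 calendar days later is December 21, 2028.
December 21, 2028 falls on a Thursday. The rules make no weekend/holiday allowance, so it remains December 21, 2028.
The 30-calendar-day extension moves the deadline from December 21, 2028 to January 20, 2029.
January 20, 2029 falls on a Saturday. The rules make no weekend/holiday allowance, so it remains January 20, 2029.
Final deadline: January 20, 2029.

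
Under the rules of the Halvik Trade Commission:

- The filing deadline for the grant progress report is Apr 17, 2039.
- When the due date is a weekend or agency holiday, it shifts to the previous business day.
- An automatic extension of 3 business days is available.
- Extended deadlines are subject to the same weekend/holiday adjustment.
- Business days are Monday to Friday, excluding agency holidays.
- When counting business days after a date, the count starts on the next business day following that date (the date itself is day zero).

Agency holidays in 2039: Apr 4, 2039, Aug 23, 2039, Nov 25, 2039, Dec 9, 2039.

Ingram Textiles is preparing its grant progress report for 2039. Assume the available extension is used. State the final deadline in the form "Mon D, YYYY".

Start from the fixed due date, Apr 17, 2039.
Because Apr 17, 2039 is a Sunday, the deadline becomes Apr 15, 2039 (Friday).
Counting 3 further business days from Apr 15, 2039 reaches Apr 20, 2039.
Since Apr 20, 2039 is a Wednesday and not a holiday, the date is unchanged.
Deadline: Apr 20, 2039.

Apr 20, 2039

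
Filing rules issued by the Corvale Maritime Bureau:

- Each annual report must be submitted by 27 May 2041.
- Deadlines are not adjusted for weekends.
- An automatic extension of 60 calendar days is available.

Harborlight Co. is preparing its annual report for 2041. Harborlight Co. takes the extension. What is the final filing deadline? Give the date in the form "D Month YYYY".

Start from the fixed due date, 27 May 2041.
No adjustment is made for weekends or holidays, so 27 May 2041 stands.
Applying the 60-calendar-day extension: 27 May 2041 + 60 days = 26 July 2041.
26 July 2041 is a Friday; no weekend or holiday adjustment applies.
Deadline: 26 July 2041.

26 July 2041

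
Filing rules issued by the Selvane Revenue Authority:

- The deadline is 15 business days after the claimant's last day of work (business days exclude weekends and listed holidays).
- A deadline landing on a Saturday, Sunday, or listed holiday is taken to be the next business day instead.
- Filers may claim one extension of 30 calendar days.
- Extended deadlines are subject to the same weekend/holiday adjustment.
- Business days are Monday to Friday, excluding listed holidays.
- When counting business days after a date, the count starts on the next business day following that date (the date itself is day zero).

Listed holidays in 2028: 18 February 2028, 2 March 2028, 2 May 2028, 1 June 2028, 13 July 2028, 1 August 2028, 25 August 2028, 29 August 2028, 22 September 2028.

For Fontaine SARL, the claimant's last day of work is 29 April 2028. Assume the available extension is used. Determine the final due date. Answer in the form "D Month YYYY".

21 June 2028

Counting 15 business days after 29 April 2028 (skipping weekends and listed holidays) reaches 22 May 2028.
22 May 2028 is a Monday and not a listed holiday, so it stands.
The 30-calendar-day extension moves the deadline from 22 May 2028 to 21 June 2028.
21 June 2028 falls on a Wednesday, which is a business day, so no adjustment is needed.
So the filing is due 21 June 2028.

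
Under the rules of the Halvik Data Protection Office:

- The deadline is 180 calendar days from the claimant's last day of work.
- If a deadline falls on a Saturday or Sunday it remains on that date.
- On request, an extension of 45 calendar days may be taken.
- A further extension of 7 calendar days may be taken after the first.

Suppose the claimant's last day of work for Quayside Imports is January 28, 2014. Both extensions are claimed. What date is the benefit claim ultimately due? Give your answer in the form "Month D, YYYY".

From January 28, 2014, 180 calendar days later is July 27, 2014.
July 27, 2014 is a Sunday; no weekend or holiday adjustment applies.
Applying the 45-calendar-day extension: July 27, 2014 + 45 days = September 10, 2014.
September 10, 2014 falls on a Wednesday. The rules make no weekend/holiday allowance, so it remains September 10, 2014.
The 7-calendar-day extension moves the deadline from September 10, 2014 to September 17, 2014.
No adjustment is made for weekends or holidays, so September 17, 2014 stands.
So the filing is due September 17, 2014.

September 17, 2014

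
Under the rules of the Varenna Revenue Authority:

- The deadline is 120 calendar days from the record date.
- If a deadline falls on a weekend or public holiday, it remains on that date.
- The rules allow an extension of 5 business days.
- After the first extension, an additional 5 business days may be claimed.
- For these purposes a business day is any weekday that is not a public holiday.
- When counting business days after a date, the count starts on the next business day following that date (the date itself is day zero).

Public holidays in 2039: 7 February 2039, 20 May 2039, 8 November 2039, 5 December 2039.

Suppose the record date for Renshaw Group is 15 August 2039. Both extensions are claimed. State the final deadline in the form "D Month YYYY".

From 15 August 2039, 120 calendar days later is 13 December 2039.
13 December 2039 falls on a Tuesday. The rules make no weekend/holiday allowance, so it remains 13 December 2039.
Counting 5 further business days from 13 December 2039 reaches 20 December 2039.
20 December 2039 falls on a Tuesday. The rules make no weekend/holiday allowance, so it remains 20 December 2039.
Applying the 5-business-day extension: 5 business days after 20 December 2039 is 27 December 2039.
27 December 2039 is a Tuesday; no weekend or holiday adjustment applies.
Deadline: 27 December 2039.

27 December 2039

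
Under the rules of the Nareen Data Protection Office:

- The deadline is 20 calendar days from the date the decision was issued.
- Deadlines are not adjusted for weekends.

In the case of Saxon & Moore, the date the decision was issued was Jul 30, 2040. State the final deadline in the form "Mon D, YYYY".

Aug 19, 2040

Trigger date Jul 30, 2040 + 20 calendar days = Aug 19, 2040.
No adjustment is made for weekends or holidays, so Aug 19, 2040 stands.
Deadline: Aug 19, 2040.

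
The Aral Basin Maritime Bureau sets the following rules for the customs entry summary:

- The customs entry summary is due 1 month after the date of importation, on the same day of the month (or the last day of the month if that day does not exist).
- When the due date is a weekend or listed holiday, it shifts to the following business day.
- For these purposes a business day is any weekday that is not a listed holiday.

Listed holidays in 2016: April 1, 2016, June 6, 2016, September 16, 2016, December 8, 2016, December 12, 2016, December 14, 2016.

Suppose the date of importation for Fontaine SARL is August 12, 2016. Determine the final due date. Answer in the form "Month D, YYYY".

1 month after August 12, 2016, on the same day of the month, is September 12, 2016.
September 12, 2016 is a Monday and not a listed holiday, so it stands.
So the filing is due September 12, 2016.

September 12, 2016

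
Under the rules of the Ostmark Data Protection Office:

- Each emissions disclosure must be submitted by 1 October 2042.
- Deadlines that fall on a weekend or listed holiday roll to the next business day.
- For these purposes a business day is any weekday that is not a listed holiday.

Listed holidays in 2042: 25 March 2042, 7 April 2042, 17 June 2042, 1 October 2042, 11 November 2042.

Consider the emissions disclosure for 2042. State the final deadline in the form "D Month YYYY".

2 October 2042

The stated deadline is 1 October 2042.
1 October 2042 is a listed holiday, so it moves to the next business day, 2 October 2042 (Thursday).
The final due date is 2 October 2042.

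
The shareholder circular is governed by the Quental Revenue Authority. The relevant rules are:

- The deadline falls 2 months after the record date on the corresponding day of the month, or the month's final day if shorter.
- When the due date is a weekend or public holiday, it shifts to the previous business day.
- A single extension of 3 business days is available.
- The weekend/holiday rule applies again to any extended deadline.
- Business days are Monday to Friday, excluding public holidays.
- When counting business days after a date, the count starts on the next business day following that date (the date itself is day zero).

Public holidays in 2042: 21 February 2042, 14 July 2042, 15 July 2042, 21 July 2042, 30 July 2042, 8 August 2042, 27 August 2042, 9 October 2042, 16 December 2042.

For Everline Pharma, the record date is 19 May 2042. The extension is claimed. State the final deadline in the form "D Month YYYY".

24 July 2042

Moving 2 months forward from 19 May 2042 on the corresponding day gives 19 July 2042.
19 July 2042 falls on a Saturday. Rolling to the preceding business day gives 18 July 2042, a Friday.
The 3-business-day extension runs from 18 July 2042 to 24 July 2042.
24 July 2042 falls on a Thursday, which is a business day, so no adjustment is needed.
The final due date is 24 July 2042.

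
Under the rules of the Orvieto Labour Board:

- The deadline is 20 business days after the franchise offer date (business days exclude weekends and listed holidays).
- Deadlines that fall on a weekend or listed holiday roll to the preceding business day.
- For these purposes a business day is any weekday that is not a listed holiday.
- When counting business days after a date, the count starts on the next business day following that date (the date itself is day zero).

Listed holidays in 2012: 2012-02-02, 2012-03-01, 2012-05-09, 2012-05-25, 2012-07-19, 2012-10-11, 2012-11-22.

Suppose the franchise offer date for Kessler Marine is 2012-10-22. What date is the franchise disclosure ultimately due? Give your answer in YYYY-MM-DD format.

2012-11-19

20 business days after 2012-10-22, excluding weekends and holidays, is 2012-11-19.
2012-11-19 (Monday) is already a business day.
Deadline: 2012-11-19.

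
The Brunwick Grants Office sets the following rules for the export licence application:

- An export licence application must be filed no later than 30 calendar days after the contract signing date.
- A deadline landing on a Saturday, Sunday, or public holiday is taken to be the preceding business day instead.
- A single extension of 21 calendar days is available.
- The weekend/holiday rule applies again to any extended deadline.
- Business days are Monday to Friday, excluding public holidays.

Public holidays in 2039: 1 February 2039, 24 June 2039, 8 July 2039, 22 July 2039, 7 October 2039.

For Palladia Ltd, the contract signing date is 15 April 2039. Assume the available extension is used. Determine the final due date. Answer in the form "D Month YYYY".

From 15 April 2039, 30 calendar days later is 15 May 2039.
Because 15 May 2039 is a Sunday, the deadline becomes 13 May 2039 (Friday).
With the 21-day extension, 13 May 2039 becomes 3 June 2039.
3 June 2039 is a Friday and not a listed holiday, so it stands.
So the filing is due 3 June 2039.

3 June 2039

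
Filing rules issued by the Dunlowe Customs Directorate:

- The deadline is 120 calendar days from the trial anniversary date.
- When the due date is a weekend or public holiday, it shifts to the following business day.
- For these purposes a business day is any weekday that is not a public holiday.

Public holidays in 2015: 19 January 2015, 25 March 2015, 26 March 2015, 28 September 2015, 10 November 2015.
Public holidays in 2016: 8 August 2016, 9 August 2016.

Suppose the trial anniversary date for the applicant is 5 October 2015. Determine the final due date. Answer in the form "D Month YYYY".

2 February 2016

120 calendar days after 5 October 2015 is 2 February 2016.
2 February 2016 (Tuesday) is already a business day.
Final deadline: 2 February 2016.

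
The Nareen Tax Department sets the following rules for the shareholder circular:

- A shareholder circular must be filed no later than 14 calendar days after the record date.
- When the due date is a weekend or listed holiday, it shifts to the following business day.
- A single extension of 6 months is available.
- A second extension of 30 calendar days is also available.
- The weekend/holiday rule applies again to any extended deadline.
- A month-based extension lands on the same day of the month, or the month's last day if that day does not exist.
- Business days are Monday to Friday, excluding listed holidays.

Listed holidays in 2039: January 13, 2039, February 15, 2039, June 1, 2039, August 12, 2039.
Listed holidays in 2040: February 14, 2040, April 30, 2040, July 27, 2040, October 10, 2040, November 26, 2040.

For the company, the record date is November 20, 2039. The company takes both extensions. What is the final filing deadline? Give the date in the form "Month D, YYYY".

July 5, 2040

14 calendar days after November 20, 2039 is December 4, 2039.
December 4, 2039 falls on a Sunday. Rolling to the next business day gives December 5, 2039, a Monday.
Add 6 months to December 5, 2039: June 5, 2040.
Since June 5, 2040 is a Tuesday and not a holiday, the date is unchanged.
The 30-calendar-day extension moves the deadline from June 5, 2040 to July 5, 2040.
July 5, 2040 (Thursday) is already a business day.
So the filing is due July 5, 2040.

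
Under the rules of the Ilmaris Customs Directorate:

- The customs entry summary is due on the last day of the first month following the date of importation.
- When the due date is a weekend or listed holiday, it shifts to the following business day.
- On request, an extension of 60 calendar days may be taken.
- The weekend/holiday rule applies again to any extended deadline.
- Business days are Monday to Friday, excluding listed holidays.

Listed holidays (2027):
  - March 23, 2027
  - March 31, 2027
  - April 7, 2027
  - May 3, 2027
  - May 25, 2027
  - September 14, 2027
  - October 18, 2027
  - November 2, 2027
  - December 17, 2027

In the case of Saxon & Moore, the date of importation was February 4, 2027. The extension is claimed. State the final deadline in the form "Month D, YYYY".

1 month after February 4, 2027 is March 2027; that month ends on March 31, 2027.
March 31, 2027 is a listed holiday, so it moves to the next business day, April 1, 2027 (Thursday).
Applying the 60-calendar-day extension: April 1, 2027 + 60 days = May 31, 2027.
Since May 31, 2027 is a Monday and not a holiday, the date is unchanged.
So the filing is due May 31, 2027.

May 31, 2027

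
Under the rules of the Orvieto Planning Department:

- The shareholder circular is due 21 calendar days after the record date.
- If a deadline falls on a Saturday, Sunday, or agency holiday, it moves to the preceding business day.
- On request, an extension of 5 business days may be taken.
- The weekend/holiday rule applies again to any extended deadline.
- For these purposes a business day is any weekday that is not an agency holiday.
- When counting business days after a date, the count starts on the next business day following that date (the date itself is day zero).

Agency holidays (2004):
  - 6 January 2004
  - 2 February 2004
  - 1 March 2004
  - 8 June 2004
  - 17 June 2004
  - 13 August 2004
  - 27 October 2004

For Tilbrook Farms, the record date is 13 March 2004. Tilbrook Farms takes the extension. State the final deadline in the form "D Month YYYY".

9 April 2004

Adding 21 calendar days to 13 March 2004 gives 3 April 2004.
3 April 2004 is a Saturday; the preceding business day is 2 April 2004 (Friday).
Applying the 5-business-day extension: 5 business days after 2 April 2004 is 9 April 2004.
9 April 2004 falls on a Friday, which is a business day, so no adjustment is needed.
So the filing is due 9 April 2004.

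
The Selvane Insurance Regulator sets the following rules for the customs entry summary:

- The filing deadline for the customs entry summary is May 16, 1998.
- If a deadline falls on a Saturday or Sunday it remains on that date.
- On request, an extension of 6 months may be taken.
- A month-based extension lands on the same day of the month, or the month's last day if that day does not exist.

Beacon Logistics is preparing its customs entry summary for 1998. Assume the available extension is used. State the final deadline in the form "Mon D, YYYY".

Nov 16, 1998

Start from the fixed due date, May 16, 1998.
May 16, 1998 falls on a Saturday. The rules make no weekend/holiday allowance, so it remains May 16, 1998.
Add 6 months to May 16, 1998: Nov 16, 1998.
No adjustment is made for weekends or holidays, so Nov 16, 1998 stands.
Final deadline: Nov 16, 1998.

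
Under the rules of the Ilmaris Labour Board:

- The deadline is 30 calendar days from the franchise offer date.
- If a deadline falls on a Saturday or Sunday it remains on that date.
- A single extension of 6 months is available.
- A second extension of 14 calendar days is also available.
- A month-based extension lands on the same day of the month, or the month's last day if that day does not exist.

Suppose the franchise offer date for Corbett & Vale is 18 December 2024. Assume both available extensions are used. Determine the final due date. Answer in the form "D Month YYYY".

30 calendar days after 18 December 2024 is 17 January 2025.
17 January 2025 falls on a Friday. The rules make no weekend/holiday allowance, so it remains 17 January 2025.
Applying the 6 months extension: 6 months after 17 January 2025 is 17 July 2025.
17 July 2025 is a Thursday; no weekend or holiday adjustment applies.
Add the 14 calendar-day extension to 17 July 2025: 31 July 2025.
31 July 2025 is a Thursday; no weekend or holiday adjustment applies.
Deadline: 31 July 2025.

31 July 2025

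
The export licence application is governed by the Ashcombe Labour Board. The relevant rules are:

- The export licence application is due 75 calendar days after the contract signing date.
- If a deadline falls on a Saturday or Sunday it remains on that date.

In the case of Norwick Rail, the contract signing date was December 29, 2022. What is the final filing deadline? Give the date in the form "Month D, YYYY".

From December 29, 2022, 75 calendar days later is March 14, 2023.
March 14, 2023 falls on a Tuesday. The rules make no weekend/holiday allowance, so it remains March 14, 2023.
Final deadline: March 14, 2023.

March 14, 2023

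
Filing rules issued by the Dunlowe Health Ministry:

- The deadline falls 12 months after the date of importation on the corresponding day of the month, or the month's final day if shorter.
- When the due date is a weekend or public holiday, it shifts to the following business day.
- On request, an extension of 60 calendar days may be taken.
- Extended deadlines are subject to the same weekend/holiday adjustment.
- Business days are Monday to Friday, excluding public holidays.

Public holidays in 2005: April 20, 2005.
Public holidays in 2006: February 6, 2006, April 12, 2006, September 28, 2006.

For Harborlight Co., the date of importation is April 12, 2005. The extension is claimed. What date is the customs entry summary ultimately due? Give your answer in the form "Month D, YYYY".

12 months from April 12, 2005 is April 12, 2006.
Because April 12, 2006 is a listed holiday, the deadline becomes April 13, 2006 (Thursday).
Add the 60 calendar-day extension to April 13, 2006: June 12, 2006.
Since June 12, 2006 is a Monday and not a holiday, the date is unchanged.
So the filing is due June 12, 2006.

June 12, 2006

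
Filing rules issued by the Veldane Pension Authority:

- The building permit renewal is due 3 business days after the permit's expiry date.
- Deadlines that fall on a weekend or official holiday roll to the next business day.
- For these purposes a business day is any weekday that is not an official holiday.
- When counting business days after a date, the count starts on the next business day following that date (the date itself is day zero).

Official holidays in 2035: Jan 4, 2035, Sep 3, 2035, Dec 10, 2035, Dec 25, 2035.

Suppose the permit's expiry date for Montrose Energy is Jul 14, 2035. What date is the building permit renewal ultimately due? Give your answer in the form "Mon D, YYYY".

Starting the day after Jul 14, 2035 and counting 3 business days lands on Jul 18, 2035.
Jul 18, 2035 is a Wednesday and not a listed holiday, so it stands.
Final deadline: Jul 18, 2035.

Jul 18, 2035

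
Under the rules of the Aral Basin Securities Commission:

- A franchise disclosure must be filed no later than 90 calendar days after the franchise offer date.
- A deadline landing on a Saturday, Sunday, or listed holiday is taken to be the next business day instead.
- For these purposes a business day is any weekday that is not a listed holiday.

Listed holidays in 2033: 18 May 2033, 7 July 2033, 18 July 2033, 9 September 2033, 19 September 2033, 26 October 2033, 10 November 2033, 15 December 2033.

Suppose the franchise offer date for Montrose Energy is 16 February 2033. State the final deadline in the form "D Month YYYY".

Trigger date 16 February 2033 + 90 calendar days = 17 May 2033.
17 May 2033 is a Tuesday and not a listed holiday, so it stands.
Final deadline: 17 May 2033.

17 May 2033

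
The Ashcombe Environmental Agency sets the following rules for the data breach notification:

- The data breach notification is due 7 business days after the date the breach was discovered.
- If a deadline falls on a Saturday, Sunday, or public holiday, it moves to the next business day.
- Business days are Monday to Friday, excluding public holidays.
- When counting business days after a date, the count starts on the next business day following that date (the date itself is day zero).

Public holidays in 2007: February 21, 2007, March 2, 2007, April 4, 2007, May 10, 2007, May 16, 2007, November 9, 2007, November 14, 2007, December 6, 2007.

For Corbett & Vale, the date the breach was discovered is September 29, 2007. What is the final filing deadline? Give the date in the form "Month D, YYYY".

Counting 7 business days after September 29, 2007 (skipping weekends and listed holidays) reaches October 9, 2007.
October 9, 2007 is a Tuesday and not a listed holiday, so it stands.
The final due date is October 9, 2007.

October 9, 2007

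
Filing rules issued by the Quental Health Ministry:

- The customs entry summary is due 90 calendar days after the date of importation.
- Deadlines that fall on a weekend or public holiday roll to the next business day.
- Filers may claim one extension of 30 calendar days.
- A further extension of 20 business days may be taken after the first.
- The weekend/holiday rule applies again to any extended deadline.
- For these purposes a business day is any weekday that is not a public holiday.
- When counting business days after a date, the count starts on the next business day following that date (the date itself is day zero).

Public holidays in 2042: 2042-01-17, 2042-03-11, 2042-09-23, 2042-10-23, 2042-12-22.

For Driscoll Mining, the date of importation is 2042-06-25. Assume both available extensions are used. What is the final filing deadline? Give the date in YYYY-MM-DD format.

90 calendar days after 2042-06-25 is 2042-09-23.
Because 2042-09-23 is a listed holiday, the deadline becomes 2042-09-24 (Wednesday).
With the 30-day extension, 2042-09-24 becomes 2042-10-24.
2042-10-24 is a Friday and not a listed holiday, so it stands.
Applying the 20-business-day extension: 20 business days after 2042-10-24 is 2042-11-21.
Since 2042-11-21 is a Friday and not a holiday, the date is unchanged.
The final due date is 2042-11-21.

2042-11-21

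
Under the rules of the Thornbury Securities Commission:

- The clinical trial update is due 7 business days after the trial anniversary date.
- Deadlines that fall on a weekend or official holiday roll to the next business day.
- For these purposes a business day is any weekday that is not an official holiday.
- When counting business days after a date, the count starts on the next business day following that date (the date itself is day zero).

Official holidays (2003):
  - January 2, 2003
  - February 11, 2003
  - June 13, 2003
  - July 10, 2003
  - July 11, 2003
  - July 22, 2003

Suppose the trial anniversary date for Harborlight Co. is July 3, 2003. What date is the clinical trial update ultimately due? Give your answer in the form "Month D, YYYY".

July 16, 2003

Counting 7 business days after July 3, 2003 (skipping weekends and listed holidays) reaches July 16, 2003.
July 16, 2003 (Wednesday) is already a business day.
The final due date is July 16, 2003.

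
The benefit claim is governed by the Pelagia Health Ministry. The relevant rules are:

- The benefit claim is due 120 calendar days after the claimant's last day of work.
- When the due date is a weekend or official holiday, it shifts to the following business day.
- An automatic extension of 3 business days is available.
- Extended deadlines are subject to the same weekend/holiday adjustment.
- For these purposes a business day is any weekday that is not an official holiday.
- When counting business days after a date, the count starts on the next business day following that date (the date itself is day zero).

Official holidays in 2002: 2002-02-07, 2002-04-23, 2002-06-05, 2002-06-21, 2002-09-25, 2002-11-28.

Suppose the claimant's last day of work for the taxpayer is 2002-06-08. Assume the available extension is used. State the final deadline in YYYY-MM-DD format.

120 calendar days after 2002-06-08 is 2002-10-06.
2002-10-06 is a Sunday; the next business day is 2002-10-07 (Monday).
Applying the 3-business-day extension: 3 business days after 2002-10-07 is 2002-10-10.
Since 2002-10-10 is a Thursday and not a holiday, the date is unchanged.
The final due date is 2002-10-10.

2002-10-10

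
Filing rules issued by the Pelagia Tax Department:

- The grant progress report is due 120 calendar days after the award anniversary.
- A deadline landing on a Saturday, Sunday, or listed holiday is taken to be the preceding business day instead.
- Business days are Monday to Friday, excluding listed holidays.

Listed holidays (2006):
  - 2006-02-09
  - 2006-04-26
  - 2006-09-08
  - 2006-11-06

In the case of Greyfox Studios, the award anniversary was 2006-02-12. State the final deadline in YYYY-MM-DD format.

2006-06-12

120 calendar days after 2006-02-12 is 2006-06-12.
2006-06-12 (Monday) is already a business day.
Deadline: 2006-06-12.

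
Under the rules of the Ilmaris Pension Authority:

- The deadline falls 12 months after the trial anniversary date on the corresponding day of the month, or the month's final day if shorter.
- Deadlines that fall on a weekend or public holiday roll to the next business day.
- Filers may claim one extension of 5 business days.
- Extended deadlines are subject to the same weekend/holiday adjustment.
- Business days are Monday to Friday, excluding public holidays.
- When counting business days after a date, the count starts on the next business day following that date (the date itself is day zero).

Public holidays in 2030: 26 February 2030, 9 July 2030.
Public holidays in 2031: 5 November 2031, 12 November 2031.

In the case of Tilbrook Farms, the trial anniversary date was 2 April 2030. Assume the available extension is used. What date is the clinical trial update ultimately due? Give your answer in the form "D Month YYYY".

Moving 12 months forward from 2 April 2030 on the corresponding day gives 2 April 2031.
2 April 2031 falls on a Wednesday, which is a business day, so no adjustment is needed.
Applying the 5-business-day extension: 5 business days after 2 April 2031 is 9 April 2031.
9 April 2031 is a Wednesday and not a listed holiday, so it stands.
Deadline: 9 April 2031.

9 April 2031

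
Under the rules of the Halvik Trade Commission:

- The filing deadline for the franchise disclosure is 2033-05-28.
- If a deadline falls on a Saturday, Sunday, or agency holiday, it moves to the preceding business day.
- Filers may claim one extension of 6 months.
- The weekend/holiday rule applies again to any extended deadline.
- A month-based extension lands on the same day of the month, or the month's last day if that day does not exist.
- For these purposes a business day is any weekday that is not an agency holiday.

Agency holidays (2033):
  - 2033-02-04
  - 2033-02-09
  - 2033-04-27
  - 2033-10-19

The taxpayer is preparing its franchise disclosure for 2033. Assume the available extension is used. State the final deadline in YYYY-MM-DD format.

The stated deadline is 2033-05-28.
2033-05-28 falls on a Saturday. Rolling to the preceding business day gives 2033-05-27, a Friday.
The 6 months extension carries 2033-05-27 to 2033-11-27.
Because 2033-11-27 is a Sunday, the deadline becomes 2033-11-25 (Friday).
The final due date is 2033-11-25.

2033-11-25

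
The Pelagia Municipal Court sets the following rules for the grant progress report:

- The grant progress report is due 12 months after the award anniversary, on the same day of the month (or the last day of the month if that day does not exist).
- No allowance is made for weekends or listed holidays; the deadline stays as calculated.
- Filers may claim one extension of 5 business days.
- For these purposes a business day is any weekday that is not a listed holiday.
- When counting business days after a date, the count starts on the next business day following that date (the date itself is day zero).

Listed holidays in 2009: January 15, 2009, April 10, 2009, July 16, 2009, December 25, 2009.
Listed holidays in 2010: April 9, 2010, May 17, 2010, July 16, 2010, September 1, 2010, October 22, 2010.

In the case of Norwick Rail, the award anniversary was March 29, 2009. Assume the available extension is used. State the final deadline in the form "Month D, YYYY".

April 5, 2010

Moving 12 months forward from March 29, 2009 on the corresponding day gives March 29, 2010.
No adjustment is made for weekends or holidays, so March 29, 2010 stands.
The 5-business-day extension runs from March 29, 2010 to April 5, 2010.
April 5, 2010 is a Monday; no weekend or holiday adjustment applies.
The final due date is April 5, 2010.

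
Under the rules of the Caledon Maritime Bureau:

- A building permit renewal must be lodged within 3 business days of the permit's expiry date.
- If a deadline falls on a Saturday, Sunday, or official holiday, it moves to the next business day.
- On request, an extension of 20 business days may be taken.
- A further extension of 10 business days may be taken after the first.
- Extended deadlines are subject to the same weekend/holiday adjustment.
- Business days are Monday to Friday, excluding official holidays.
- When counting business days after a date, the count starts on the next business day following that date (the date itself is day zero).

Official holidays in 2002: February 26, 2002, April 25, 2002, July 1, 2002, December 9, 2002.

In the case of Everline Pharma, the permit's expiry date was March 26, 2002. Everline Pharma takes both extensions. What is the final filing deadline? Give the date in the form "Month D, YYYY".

Starting the day after March 26, 2002 and counting 3 business days lands on March 29, 2002.
March 29, 2002 is a Friday and not a listed holiday, so it stands.
The 20-business-day extension runs from March 29, 2002 to April 29, 2002.
Since April 29, 2002 is a Monday and not a holiday, the date is unchanged.
Applying the 10-business-day extension: 10 business days after April 29, 2002 is May 13, 2002.
May 13, 2002 (Monday) is already a business day.
So the filing is due May 13, 2002.

May 13, 2002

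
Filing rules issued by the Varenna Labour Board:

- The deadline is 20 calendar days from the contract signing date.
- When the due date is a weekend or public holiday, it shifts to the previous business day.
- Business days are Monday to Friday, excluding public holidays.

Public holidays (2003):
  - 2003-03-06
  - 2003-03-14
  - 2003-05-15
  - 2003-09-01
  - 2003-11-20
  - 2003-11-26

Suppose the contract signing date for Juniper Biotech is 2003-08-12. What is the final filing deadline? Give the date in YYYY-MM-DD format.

20 calendar days after 2003-08-12 is 2003-09-01.
Because 2003-09-01 is a listed holiday, the deadline becomes 2003-08-29 (Friday).
Deadline: 2003-08-29.

2003-08-29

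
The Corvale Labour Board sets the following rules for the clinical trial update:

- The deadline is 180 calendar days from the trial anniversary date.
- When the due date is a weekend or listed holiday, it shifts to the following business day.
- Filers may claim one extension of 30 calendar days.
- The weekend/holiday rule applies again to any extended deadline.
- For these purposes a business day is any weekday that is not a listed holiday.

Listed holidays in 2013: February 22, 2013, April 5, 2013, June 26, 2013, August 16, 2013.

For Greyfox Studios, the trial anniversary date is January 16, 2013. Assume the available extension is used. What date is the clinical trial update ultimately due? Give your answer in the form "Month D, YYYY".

August 14, 2013

180 calendar days after January 16, 2013 is July 15, 2013.
July 15, 2013 (Monday) is already a business day.
Applying the 30-calendar-day extension: July 15, 2013 + 30 days = August 14, 2013.
Since August 14, 2013 is a Wednesday and not a holiday, the date is unchanged.
The final due date is August 14, 2013.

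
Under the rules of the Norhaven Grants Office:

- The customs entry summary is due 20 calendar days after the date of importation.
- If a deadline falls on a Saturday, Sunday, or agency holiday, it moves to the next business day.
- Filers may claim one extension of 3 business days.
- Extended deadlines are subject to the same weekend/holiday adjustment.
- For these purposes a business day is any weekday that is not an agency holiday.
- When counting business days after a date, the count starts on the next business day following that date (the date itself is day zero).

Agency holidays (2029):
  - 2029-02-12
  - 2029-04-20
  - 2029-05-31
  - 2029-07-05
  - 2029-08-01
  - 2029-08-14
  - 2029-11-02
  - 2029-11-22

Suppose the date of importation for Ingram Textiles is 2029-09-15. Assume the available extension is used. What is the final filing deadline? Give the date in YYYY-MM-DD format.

2029-10-10

Trigger date 2029-09-15 + 20 calendar days = 2029-10-05.
2029-10-05 (Friday) is already a business day.
Counting 3 further business days from 2029-10-05 reaches 2029-10-10.
Since 2029-10-10 is a Wednesday and not a holiday, the date is unchanged.
The final due date is 2029-10-10.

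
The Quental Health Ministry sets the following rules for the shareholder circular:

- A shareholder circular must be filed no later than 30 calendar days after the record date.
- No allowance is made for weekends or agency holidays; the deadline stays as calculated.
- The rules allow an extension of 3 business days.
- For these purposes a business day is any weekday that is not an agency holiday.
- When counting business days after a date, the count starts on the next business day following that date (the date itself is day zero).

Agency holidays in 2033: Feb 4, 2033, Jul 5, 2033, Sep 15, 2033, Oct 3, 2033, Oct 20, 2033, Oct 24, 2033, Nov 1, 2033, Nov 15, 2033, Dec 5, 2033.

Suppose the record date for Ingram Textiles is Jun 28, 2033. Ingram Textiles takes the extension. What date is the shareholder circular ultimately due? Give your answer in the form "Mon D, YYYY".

Aug 2, 2033

Adding 30 calendar days to Jun 28, 2033 gives Jul 28, 2033.
Jul 28, 2033 is a Thursday; no weekend or holiday adjustment applies.
The 3-business-day extension runs from Jul 28, 2033 to Aug 2, 2033.
Aug 2, 2033 is a Tuesday; no weekend or holiday adjustment applies.
The final due date is Aug 2, 2033.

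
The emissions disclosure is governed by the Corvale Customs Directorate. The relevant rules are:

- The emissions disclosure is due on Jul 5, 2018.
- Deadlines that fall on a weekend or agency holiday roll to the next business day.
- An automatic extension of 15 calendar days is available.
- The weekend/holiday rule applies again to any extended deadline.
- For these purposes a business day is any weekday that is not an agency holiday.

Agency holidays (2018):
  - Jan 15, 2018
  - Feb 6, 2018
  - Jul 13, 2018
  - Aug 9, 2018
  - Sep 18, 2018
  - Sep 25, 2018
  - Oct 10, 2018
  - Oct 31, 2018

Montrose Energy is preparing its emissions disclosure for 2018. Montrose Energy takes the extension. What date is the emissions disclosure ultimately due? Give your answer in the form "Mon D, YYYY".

Jul 20, 2018

The statutory due date is Jul 5, 2018.
Jul 5, 2018 falls on a Thursday, which is a business day, so no adjustment is needed.
Add the 15 calendar-day extension to Jul 5, 2018: Jul 20, 2018.
Jul 20, 2018 (Friday) is already a business day.
Final deadline: Jul 20, 2018.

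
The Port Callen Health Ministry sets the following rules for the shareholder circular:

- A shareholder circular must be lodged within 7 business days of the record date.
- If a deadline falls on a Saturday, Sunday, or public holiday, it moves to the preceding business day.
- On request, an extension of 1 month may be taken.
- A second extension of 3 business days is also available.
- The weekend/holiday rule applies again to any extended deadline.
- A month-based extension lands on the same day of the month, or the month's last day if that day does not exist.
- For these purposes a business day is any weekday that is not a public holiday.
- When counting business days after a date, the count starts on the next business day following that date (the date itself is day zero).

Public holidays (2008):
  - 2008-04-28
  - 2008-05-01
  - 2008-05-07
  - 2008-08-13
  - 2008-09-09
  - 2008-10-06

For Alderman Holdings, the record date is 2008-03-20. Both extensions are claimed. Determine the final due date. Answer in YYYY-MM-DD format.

7 business days after 2008-03-20, excluding weekends and holidays, is 2008-03-31.
2008-03-31 is a Monday and not a listed holiday, so it stands.
The 1 month extension carries 2008-03-31 to 2008-04-30 (day 31 does not exist in April, so the month's last day is used).
2008-04-30 (Wednesday) is already a business day.
Applying the 3-business-day extension: 3 business days after 2008-04-30 is 2008-05-06.
2008-05-06 is a Tuesday and not a listed holiday, so it stands.
Deadline: 2008-05-06.

2008-05-06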